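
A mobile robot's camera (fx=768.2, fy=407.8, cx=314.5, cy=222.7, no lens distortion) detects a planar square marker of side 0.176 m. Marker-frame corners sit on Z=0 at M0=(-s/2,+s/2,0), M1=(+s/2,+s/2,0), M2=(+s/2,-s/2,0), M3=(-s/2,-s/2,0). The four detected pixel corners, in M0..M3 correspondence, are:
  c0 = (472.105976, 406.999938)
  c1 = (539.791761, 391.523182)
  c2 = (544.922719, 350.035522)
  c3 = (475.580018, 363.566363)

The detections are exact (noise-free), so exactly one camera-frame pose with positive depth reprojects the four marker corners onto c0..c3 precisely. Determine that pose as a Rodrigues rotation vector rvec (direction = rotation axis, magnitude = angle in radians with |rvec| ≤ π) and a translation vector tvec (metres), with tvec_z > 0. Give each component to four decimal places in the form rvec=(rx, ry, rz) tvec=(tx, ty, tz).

rvec=(0.2288, -0.5023, -0.0710) tvec=(0.3780, 0.5690, 1.4930)

Intrinsics K: fx=768.2, fy=407.8, cx=314.5, cy=222.7
Marker side s = 0.176 m; corners in marker frame (Z=0):
  M0 = (-0.0880, +0.0880, 0)
  M1 = (+0.0880, +0.0880, 0)
  M2 = (+0.0880, -0.0880, 0)
  M3 = (-0.0880, -0.0880, 0)
Detected image corners:
  c0 = (472.105976, 406.999938) px
  c1 = (539.791761, 391.523182) px
  c2 = (544.922719, 350.035522) px
  c3 = (475.580018, 363.566363) px
Planar DLT: solve 8×8 A·h = b for H (H[2,2]=1):
  H  [+548.79569 +55.26097 +509.01715]
  H  [+36.24114 +300.50026 +378.12439]
  H  [+0.31406 +0.15713 +1.00000]
B = K⁻¹H; ‖b₁‖=0.669809, ‖b₂‖=0.669809; λ = 2/(‖b₁‖+‖b₂‖) = 1.492963, sign → tz>0 ⇒ λ=+1.492963
r₁ = λ·B[:,0] = (+0.87460,-0.12338,+0.46888); r₂ = λ·B[:,1] = (+0.01136,+0.97203,+0.23459)
r₃ = r₁×r₂ = (-0.48471,-0.19984,+0.85154); SVD([r₁ r₂ r₃]) → R = UVᵀ:
  R  [+0.87460 +0.01136 -0.48471]
  R  [-0.12338 +0.97203 -0.19984]
  R  [+0.46888 +0.23459 +0.85154]
t = (+0.37804, +0.56901, +1.49296) m
tr R = 2.698167; θ = arccos((tr R − 1)/2) = 0.556549 rad = 31.888°
axis k = ((R−Rᵀ)₃₂, (R−Rᵀ)₁₃, (R−Rᵀ)₂₁) / (2 sinθ) = (+0.411192, -0.902584, -0.127529)
rvec = θ·k = (+0.228849, -0.502332, -0.070976)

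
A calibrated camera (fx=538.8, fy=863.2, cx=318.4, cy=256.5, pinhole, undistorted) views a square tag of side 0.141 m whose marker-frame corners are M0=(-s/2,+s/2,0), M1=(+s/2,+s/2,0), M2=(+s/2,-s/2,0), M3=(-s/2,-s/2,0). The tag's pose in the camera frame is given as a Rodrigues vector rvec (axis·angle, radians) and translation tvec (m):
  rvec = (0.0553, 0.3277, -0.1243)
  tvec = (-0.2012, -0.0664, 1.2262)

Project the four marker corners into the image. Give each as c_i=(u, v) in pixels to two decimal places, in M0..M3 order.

c0=(207.23, 264.37) c1=(262.20, 253.28) c2=(253.71, 152.85) c3=(198.84, 167.66)

Intrinsics K: fx=538.8, fy=863.2, cx=318.4, cy=256.5
Marker side s = 0.141 m; corners in marker frame (Z=0):
  M0 = (-0.0705, +0.0705, 0)
  M1 = (+0.0705, +0.0705, 0)
  M2 = (+0.0705, -0.0705, 0)
  M3 = (-0.0705, -0.0705, 0)
rvec = (0.0553, 0.3277, -0.1243), |rvec| = θ = 0.35482 rad = 20.330°
Rodrigues: sinθ=0.34742, 1−cosθ=0.06229; R = I + sinθ·[k]× + (1−cosθ)·[k]×²:
    [+0.93922 +0.13067 +0.31747]
    [-0.11274 +0.99084 -0.07430]
    [-0.32427 +0.03399 +0.94535]
t = (-0.2012, -0.0664, 1.2262) m
M0: Pc = R·M0+t = (-0.25820, +0.01140, +1.25146); u = 538.8·(-0.25820)/1.25146 + 318.4 = 207.2339, v = 863.2·(+0.01140)/1.25146 + 256.5 = 264.3651
M1: Pc = R·M1+t = (-0.12577, -0.00449, +1.20574); u = 538.8·(-0.12577)/1.20574 + 318.4 = 262.1969, v = 863.2·(-0.00449)/1.20574 + 256.5 = 253.2828
M2: Pc = R·M2+t = (-0.14420, -0.14420, +1.20094); u = 538.8·(-0.14420)/1.20094 + 318.4 = 253.7062, v = 863.2·(-0.14420)/1.20094 + 256.5 = 152.8516
M3: Pc = R·M3+t = (-0.27663, -0.12831, +1.24666); u = 538.8·(-0.27663)/1.24666 + 318.4 = 198.8433, v = 863.2·(-0.12831)/1.24666 + 256.5 = 167.6599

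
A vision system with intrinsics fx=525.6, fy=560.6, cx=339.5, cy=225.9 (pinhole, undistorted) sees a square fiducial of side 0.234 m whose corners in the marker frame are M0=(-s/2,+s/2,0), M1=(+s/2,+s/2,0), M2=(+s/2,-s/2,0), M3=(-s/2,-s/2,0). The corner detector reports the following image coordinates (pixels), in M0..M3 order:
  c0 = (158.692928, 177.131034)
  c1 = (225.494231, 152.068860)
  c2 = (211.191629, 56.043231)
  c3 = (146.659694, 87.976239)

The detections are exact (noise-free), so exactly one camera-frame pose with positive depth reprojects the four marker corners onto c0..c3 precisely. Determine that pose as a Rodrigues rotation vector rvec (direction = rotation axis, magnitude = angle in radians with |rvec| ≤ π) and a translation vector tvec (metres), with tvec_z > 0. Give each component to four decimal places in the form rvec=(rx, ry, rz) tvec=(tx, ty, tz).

rvec=(-0.0622, 0.4935, -0.2010) tvec=(-0.4017, -0.2605, 1.3589)

Intrinsics K: fx=525.6, fy=560.6, cx=339.5, cy=225.9
Marker side s = 0.234 m; corners in marker frame (Z=0):
  M0 = (-0.1170, +0.1170, 0)
  M1 = (+0.1170, +0.1170, 0)
  M2 = (+0.1170, -0.1170, 0)
  M3 = (-0.1170, -0.1170, 0)
Detected image corners:
  c0 = (158.692928, 177.131034) px
  c1 = (225.494231, 152.068860) px
  c2 = (211.191629, 56.043231) px
  c3 = (146.659694, 87.976239) px
Planar DLT: solve 8×8 A·h = b for H (H[2,2]=1):
  H  [+217.22970 +41.38567 +184.13673]
  H  [-162.32199 +385.72745 +118.44513]
  H  [-0.34150 -0.07921 +1.00000]
B = K⁻¹H; ‖b₁‖=0.735879, ‖b₂‖=0.735879; λ = 2/(‖b₁‖+‖b₂‖) = 1.358918, sign → tz>0 ⇒ λ=+1.358918
r₁ = λ·B[:,0] = (+0.86140,-0.20647,-0.46407); r₂ = λ·B[:,1] = (+0.17653,+0.97839,-0.10764)
r₃ = r₁×r₂ = (+0.47627,+0.01080,+0.87923); SVD([r₁ r₂ r₃]) → R = UVᵀ:
  R  [+0.86140 +0.17653 +0.47627]
  R  [-0.20647 +0.97839 +0.01080]
  R  [-0.46407 -0.10764 +0.87923]
t = (-0.40169, -0.26048, +1.35892) m
tr R = 2.719023; θ = arccos((tr R − 1)/2) = 0.536483 rad = 30.738°
axis k = ((R−Rᵀ)₃₂, (R−Rᵀ)₁₃, (R−Rᵀ)₂₁) / (2 sinθ) = (-0.115857, +0.919892, -0.374668)
rvec = θ·k = (-0.062155, +0.493507, -0.201003)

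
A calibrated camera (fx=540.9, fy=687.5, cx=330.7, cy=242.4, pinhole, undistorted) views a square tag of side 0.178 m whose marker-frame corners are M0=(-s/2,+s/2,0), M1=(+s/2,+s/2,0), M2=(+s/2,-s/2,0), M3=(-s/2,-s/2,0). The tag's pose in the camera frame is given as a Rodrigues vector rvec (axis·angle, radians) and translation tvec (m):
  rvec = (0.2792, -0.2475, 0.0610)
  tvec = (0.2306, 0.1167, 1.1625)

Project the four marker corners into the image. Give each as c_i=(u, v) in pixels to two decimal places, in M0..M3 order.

c0=(393.96, 360.45) c1=(468.75, 358.68) c2=(482.13, 262.27) c3=(404.71, 260.27)

Intrinsics K: fx=540.9, fy=687.5, cx=330.7, cy=242.4
Marker side s = 0.178 m; corners in marker frame (Z=0):
  M0 = (-0.0890, +0.0890, 0)
  M1 = (+0.0890, +0.0890, 0)
  M2 = (+0.0890, -0.0890, 0)
  M3 = (-0.0890, -0.0890, 0)
rvec = (0.2792, -0.2475, 0.0610), |rvec| = θ = 0.37806 rad = 21.661°
Rodrigues: sinθ=0.36912, 1−cosθ=0.07062; R = I + sinθ·[k]× + (1−cosθ)·[k]×²:
    [+0.96790 -0.09370 -0.23323]
    [+0.02542 +0.95965 -0.28006]
    [+0.25006 +0.26514 +0.93122]
t = (0.2306, 0.1167, 1.1625) m
M0: Pc = R·M0+t = (+0.13612, +0.19985, +1.16384); u = 540.9·(+0.13612)/1.16384 + 330.7 = 393.9614, v = 687.5·(+0.19985)/1.16384 + 242.4 = 360.4526
M1: Pc = R·M1+t = (+0.30840, +0.20437, +1.20835); u = 540.9·(+0.30840)/1.20835 + 330.7 = 468.7520, v = 687.5·(+0.20437)/1.20835 + 242.4 = 358.6780
M2: Pc = R·M2+t = (+0.32508, +0.03355, +1.16116); u = 540.9·(+0.32508)/1.16116 + 330.7 = 482.1323, v = 687.5·(+0.03355)/1.16116 + 242.4 = 262.2663
M3: Pc = R·M3+t = (+0.15280, +0.02903, +1.11665); u = 540.9·(+0.15280)/1.11665 + 330.7 = 404.7140, v = 687.5·(+0.02903)/1.11665 + 242.4 = 260.2729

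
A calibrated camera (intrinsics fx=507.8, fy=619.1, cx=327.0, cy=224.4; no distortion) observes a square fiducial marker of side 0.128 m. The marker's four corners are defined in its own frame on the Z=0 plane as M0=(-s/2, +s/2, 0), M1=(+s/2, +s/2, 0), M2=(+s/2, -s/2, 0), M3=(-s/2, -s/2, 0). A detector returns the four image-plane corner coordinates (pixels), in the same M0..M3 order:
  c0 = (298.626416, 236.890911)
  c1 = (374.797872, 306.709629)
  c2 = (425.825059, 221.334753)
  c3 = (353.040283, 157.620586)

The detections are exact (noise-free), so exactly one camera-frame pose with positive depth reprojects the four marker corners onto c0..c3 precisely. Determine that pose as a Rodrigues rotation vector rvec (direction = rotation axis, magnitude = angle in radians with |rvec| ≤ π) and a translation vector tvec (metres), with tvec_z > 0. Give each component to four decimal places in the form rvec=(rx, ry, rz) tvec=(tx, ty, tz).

Intrinsics K: fx=507.8, fy=619.1, cx=327.0, cy=224.4
Marker side s = 0.128 m; corners in marker frame (Z=0):
  M0 = (-0.0640, +0.0640, 0)
  M1 = (+0.0640, +0.0640, 0)
  M2 = (+0.0640, -0.0640, 0)
  M3 = (-0.0640, -0.0640, 0)
Detected image corners:
  c0 = (298.626416, 236.890911) px
  c1 = (374.797872, 306.709629) px
  c2 = (425.825059, 221.334753) px
  c3 = (353.040283, 157.620586) px
Planar DLT: solve 8×8 A·h = b for H (H[2,2]=1):
  H  [+514.28064 -588.56358 +363.45176]
  H  [+478.20287 +530.72503 +228.96289]
  H  [-0.18500 -0.48621 +1.00000]
B = K⁻¹H; ‖b₁‖=1.421309, ‖b₂‖=1.421309; λ = 2/(‖b₁‖+‖b₂‖) = 0.703577, sign → tz>0 ⇒ λ=+0.703577
r₁ = λ·B[:,0] = (+0.79637,+0.59063,-0.13016); r₂ = λ·B[:,1] = (-0.59519,+0.72714,-0.34208)
r₃ = r₁×r₂ = (-0.10740,+0.34990,+0.93061); SVD([r₁ r₂ r₃]) → R = UVᵀ:
  R  [+0.79637 -0.59519 -0.10740]
  R  [+0.59063 +0.72714 +0.34990]
  R  [-0.13016 -0.34208 +0.93061]
t = (+0.05051, +0.00519, +0.70358) m
tr R = 2.454120; θ = arccos((tr R − 1)/2) = 0.756766 rad = 43.360°
axis k = ((R−Rᵀ)₃₂, (R−Rᵀ)₁₃, (R−Rᵀ)₂₁) / (2 sinθ) = (-0.503937, +0.016575, +0.863581)
rvec = θ·k = (-0.381362, +0.012544, +0.653529)

rvec=(-0.3814, 0.0125, 0.6535) tvec=(0.0505, 0.0052, 0.7036)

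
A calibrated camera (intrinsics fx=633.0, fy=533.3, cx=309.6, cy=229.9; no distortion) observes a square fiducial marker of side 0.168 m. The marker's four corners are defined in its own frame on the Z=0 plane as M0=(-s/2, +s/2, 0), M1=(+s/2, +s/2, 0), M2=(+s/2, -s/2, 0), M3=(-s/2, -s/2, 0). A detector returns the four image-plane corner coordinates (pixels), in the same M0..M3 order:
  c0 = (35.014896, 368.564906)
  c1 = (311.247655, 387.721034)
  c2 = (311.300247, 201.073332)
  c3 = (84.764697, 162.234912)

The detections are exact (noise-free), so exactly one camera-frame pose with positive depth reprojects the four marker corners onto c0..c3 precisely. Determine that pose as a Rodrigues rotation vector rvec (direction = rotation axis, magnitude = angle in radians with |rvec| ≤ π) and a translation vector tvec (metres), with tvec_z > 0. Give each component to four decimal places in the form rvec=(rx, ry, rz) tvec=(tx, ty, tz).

Intrinsics K: fx=633.0, fy=533.3, cx=309.6, cy=229.9
Marker side s = 0.168 m; corners in marker frame (Z=0):
  M0 = (-0.0840, +0.0840, 0)
  M1 = (+0.0840, +0.0840, 0)
  M2 = (+0.0840, -0.0840, 0)
  M3 = (-0.0840, -0.0840, 0)
Detected image corners:
  c0 = (35.014896, 368.564906) px
  c1 = (311.247655, 387.721034) px
  c2 = (311.300247, 201.073332) px
  c3 = (84.764697, 162.234912) px
Planar DLT: solve 8×8 A·h = b for H (H[2,2]=1):
  H  [+1623.47088 -343.22797 +194.74568]
  H  [+390.41561 +857.51039 +271.73183]
  H  [+0.75882 -1.10159 +1.00000]
B = K⁻¹H; ‖b₁‖=2.356187, ‖b₂‖=2.356187; λ = 2/(‖b₁‖+‖b₂‖) = 0.424414, sign → tz>0 ⇒ λ=+0.424414
r₁ = λ·B[:,0] = (+0.93099,+0.17187,+0.32205); r₂ = λ·B[:,1] = (-0.00146,+0.88398,-0.46753)
r₃ = r₁×r₂ = (-0.36504,+0.43479,+0.82322); SVD([r₁ r₂ r₃]) → R = UVᵀ:
  R  [+0.93099 -0.00146 -0.36504]
  R  [+0.17187 +0.88398 +0.43479]
  R  [+0.32205 -0.46753 +0.82322]
t = (-0.07701, +0.03329, +0.42441) m
tr R = 2.638191; θ = arccos((tr R − 1)/2) = 0.610964 rad = 35.006°
axis k = ((R−Rᵀ)₃₂, (R−Rᵀ)₁₃, (R−Rᵀ)₂₁) / (2 sinθ) = (-0.786466, -0.598873, +0.151074)
rvec = θ·k = (-0.480502, -0.365890, +0.092300)

rvec=(-0.4805, -0.3659, 0.0923) tvec=(-0.0770, 0.0333, 0.4244)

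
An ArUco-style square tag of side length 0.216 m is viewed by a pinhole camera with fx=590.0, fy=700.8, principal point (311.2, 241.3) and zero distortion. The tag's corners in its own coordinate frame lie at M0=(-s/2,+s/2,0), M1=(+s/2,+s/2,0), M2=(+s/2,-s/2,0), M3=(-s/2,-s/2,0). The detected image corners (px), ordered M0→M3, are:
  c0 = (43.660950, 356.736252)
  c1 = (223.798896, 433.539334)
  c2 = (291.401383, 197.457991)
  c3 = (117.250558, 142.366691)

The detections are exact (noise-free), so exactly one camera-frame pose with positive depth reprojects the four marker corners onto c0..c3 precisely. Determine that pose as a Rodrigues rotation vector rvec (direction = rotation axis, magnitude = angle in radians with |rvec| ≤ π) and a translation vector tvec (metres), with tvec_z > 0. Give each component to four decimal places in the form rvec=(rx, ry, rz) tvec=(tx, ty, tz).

rvec=(-0.2259, 0.2012, 0.2930) tvec=(-0.1556, 0.0329, 0.6355)

Intrinsics K: fx=590.0, fy=700.8, cx=311.2, cy=241.3
Marker side s = 0.216 m; corners in marker frame (Z=0):
  M0 = (-0.1080, +0.1080, 0)
  M1 = (+0.1080, +0.1080, 0)
  M2 = (+0.1080, -0.1080, 0)
  M3 = (-0.1080, -0.1080, 0)
Detected image corners:
  c0 = (43.660950, 356.736252) px
  c1 = (223.798896, 433.539334) px
  c2 = (291.401383, 197.457991) px
  c3 = (117.250558, 142.366691) px
Planar DLT: solve 8×8 A·h = b for H (H[2,2]=1):
  H  [+759.04581 -377.97653 +166.73869]
  H  [+202.36322 +956.17709 +277.60662]
  H  [-0.35863 -0.29940 +1.00000]
B = K⁻¹H; ‖b₁‖=1.573595, ‖b₂‖=1.573595; λ = 2/(‖b₁‖+‖b₂‖) = 0.635488, sign → tz>0 ⇒ λ=+0.635488
r₁ = λ·B[:,0] = (+0.93778,+0.26198,-0.22791); r₂ = λ·B[:,1] = (-0.30676,+0.93258,-0.19026)
r₃ = r₁×r₂ = (+0.16270,+0.24834,+0.95491); SVD([r₁ r₂ r₃]) → R = UVᵀ:
  R  [+0.93778 -0.30676 +0.16270]
  R  [+0.26198 +0.93258 +0.24834]
  R  [-0.22791 -0.19026 +0.95491]
t = (-0.15560, +0.03292, +0.63549) m
tr R = 2.825266; θ = arccos((tr R − 1)/2) = 0.421117 rad = 24.128°
axis k = ((R−Rᵀ)₃₂, (R−Rᵀ)₁₃, (R−Rᵀ)₂₁) / (2 sinθ) = (-0.536473, +0.477767, +0.695655)
rvec = θ·k = (-0.225918, +0.201195, +0.292952)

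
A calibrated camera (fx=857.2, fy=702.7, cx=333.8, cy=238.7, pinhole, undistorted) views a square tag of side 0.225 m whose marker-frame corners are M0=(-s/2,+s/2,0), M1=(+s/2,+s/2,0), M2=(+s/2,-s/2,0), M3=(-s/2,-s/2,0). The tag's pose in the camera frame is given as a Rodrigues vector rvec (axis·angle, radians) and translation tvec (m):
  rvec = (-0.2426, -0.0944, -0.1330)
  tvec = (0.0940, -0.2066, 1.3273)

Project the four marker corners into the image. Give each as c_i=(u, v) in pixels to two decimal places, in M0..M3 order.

c0=(333.14, 192.41) c1=(478.07, 178.86) c2=(452.41, 69.79) c3=(312.68, 80.81)

Intrinsics K: fx=857.2, fy=702.7, cx=333.8, cy=238.7
Marker side s = 0.225 m; corners in marker frame (Z=0):
  M0 = (-0.1125, +0.1125, 0)
  M1 = (+0.1125, +0.1125, 0)
  M2 = (+0.1125, -0.1125, 0)
  M3 = (-0.1125, -0.1125, 0)
rvec = (-0.2426, -0.0944, -0.1330), |rvec| = θ = 0.29233 rad = 16.749°
Rodrigues: sinθ=0.28818, 1−cosθ=0.04242; R = I + sinθ·[k]× + (1−cosθ)·[k]×²:
    [+0.98679 +0.14248 -0.07704]
    [-0.11974 +0.96200 +0.24539]
    [+0.10908 -0.23293 +0.96636]
t = (0.0940, -0.2066, 1.3273) m
M0: Pc = R·M0+t = (-0.00098, -0.08490, +1.28882); u = 857.2·(-0.00098)/1.28882 + 333.8 = 333.1449, v = 702.7·(-0.08490)/1.28882 + 238.7 = 192.4083
M1: Pc = R·M1+t = (+0.22104, -0.11185, +1.31337); u = 857.2·(+0.22104)/1.31337 + 333.8 = 478.0694, v = 702.7·(-0.11185)/1.31337 + 238.7 = 178.8581
M2: Pc = R·M2+t = (+0.18898, -0.32830, +1.36578); u = 857.2·(+0.18898)/1.36578 + 333.8 = 452.4124, v = 702.7·(-0.32830)/1.36578 + 238.7 = 69.7896
M3: Pc = R·M3+t = (-0.03304, -0.30135, +1.34123); u = 857.2·(-0.03304)/1.34123 + 333.8 = 312.6813, v = 702.7·(-0.30135)/1.34123 + 238.7 = 80.8145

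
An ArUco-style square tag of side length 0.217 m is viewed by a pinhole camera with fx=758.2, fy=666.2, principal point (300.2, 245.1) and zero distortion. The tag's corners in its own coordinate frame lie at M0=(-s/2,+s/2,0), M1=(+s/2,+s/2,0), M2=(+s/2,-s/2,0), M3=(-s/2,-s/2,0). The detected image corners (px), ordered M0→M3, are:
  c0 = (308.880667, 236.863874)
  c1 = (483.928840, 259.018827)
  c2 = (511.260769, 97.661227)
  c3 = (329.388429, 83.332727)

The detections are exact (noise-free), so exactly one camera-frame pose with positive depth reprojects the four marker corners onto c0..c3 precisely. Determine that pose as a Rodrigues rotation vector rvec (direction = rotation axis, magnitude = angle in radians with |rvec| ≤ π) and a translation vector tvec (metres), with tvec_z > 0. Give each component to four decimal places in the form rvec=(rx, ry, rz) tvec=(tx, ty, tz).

Intrinsics K: fx=758.2, fy=666.2, cx=300.2, cy=245.1
Marker side s = 0.217 m; corners in marker frame (Z=0):
  M0 = (-0.1085, +0.1085, 0)
  M1 = (+0.1085, +0.1085, 0)
  M2 = (+0.1085, -0.1085, 0)
  M3 = (-0.1085, -0.1085, 0)
Detected image corners:
  c0 = (308.880667, 236.863874) px
  c1 = (483.928840, 259.018827) px
  c2 = (511.260769, 97.661227) px
  c3 = (329.388429, 83.332727) px
Planar DLT: solve 8×8 A·h = b for H (H[2,2]=1):
  H  [+721.82732 -51.29679 +405.80023]
  H  [+42.77040 +749.31650 +170.19991]
  H  [-0.24568 +0.14329 +1.00000]
B = K⁻¹H; ‖b₁‖=1.088708, ‖b₂‖=1.088708; λ = 2/(‖b₁‖+‖b₂‖) = 0.918520, sign → tz>0 ⇒ λ=+0.918520
r₁ = λ·B[:,0] = (+0.96380,+0.14199,-0.22566); r₂ = λ·B[:,1] = (-0.11425,+0.98469,+0.13161)
r₃ = r₁×r₂ = (+0.24089,-0.10107,+0.96528); SVD([r₁ r₂ r₃]) → R = UVᵀ:
  R  [+0.96380 -0.11425 +0.24089]
  R  [+0.14199 +0.98469 -0.10107]
  R  [-0.22566 +0.13161 +0.96528]
t = (+0.12793, -0.10327, +0.91852) m
tr R = 2.913773; θ = arccos((tr R − 1)/2) = 0.294709 rad = 16.886°
axis k = ((R−Rᵀ)₃₂, (R−Rᵀ)₁₃, (R−Rᵀ)₂₁) / (2 sinθ) = (+0.400534, +0.803121, +0.441099)
rvec = θ·k = (+0.118041, +0.236687, +0.129996)

rvec=(0.1180, 0.2367, 0.1300) tvec=(0.1279, -0.1033, 0.9185)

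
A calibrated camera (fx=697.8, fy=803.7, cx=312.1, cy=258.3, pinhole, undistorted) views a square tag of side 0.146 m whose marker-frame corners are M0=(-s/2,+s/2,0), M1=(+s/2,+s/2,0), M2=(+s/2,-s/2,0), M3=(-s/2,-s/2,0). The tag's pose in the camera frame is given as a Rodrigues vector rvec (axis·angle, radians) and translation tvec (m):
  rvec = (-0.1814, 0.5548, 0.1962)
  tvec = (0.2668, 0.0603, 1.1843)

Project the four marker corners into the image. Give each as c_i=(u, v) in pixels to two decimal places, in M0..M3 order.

c0=(420.68, 338.27) c1=(502.78, 357.77) c2=(520.51, 258.09) c3=(438.42, 245.22)

Intrinsics K: fx=697.8, fy=803.7, cx=312.1, cy=258.3
Marker side s = 0.146 m; corners in marker frame (Z=0):
  M0 = (-0.0730, +0.0730, 0)
  M1 = (+0.0730, +0.0730, 0)
  M2 = (+0.0730, -0.0730, 0)
  M3 = (-0.0730, -0.0730, 0)
rvec = (-0.1814, 0.5548, 0.1962), |rvec| = θ = 0.61579 rad = 35.282°
Rodrigues: sinθ=0.57761, 1−cosθ=0.18369; R = I + sinθ·[k]× + (1−cosθ)·[k]×²:
    [+0.83225 -0.23278 +0.50316]
    [+0.13528 +0.96541 +0.22288]
    [-0.53764 -0.11742 +0.83496]
t = (0.2668, 0.0603, 1.1843) m
M0: Pc = R·M0+t = (+0.18905, +0.12090, +1.21498); u = 697.8·(+0.18905)/1.21498 + 312.1 = 420.6789, v = 803.7·(+0.12090)/1.21498 + 258.3 = 338.2744
M1: Pc = R·M1+t = (+0.31056, +0.14065, +1.13648); u = 697.8·(+0.31056)/1.13648 + 312.1 = 502.7849, v = 803.7·(+0.14065)/1.13648 + 258.3 = 357.7659
M2: Pc = R·M2+t = (+0.34455, -0.00030, +1.15362); u = 697.8·(+0.34455)/1.15362 + 312.1 = 520.5087, v = 803.7·(-0.00030)/1.15362 + 258.3 = 258.0913
M3: Pc = R·M3+t = (+0.22304, -0.02005, +1.23212); u = 697.8·(+0.22304)/1.23212 + 312.1 = 438.4160, v = 803.7·(-0.02005)/1.23212 + 258.3 = 245.2210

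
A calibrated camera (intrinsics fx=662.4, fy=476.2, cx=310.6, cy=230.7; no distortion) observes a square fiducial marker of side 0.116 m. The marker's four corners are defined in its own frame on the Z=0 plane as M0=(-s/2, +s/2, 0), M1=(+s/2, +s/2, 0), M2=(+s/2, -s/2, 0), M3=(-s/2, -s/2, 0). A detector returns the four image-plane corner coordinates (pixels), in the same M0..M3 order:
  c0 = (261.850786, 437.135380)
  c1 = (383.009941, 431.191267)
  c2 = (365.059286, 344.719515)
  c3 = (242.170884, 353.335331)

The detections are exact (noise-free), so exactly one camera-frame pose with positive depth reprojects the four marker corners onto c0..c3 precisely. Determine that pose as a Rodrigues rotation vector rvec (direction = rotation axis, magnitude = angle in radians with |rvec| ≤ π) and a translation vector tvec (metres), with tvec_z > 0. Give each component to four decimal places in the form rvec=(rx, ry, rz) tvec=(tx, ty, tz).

rvec=(0.1116, 0.1516, -0.1443) tvec=(0.0015, 0.2088, 0.6164)

Intrinsics K: fx=662.4, fy=476.2, cx=310.6, cy=230.7
Marker side s = 0.116 m; corners in marker frame (Z=0):
  M0 = (-0.0580, +0.0580, 0)
  M1 = (+0.0580, +0.0580, 0)
  M2 = (+0.0580, -0.0580, 0)
  M3 = (-0.0580, -0.0580, 0)
Detected image corners:
  c0 = (261.850786, 437.135380) px
  c1 = (383.009941, 431.191267) px
  c2 = (365.059286, 344.719515) px
  c3 = (242.170884, 353.335331) px
Planar DLT: solve 8×8 A·h = b for H (H[2,2]=1):
  H  [+971.50622 +212.94267 +312.20260]
  H  [-163.17287 +797.09876 +392.04892]
  H  [-0.25670 +0.16175 +1.00000]
B = K⁻¹H; ‖b₁‖=1.622392, ‖b₂‖=1.622393; λ = 2/(‖b₁‖+‖b₂‖) = 0.616374, sign → tz>0 ⇒ λ=+0.616374
r₁ = λ·B[:,0] = (+0.97819,-0.13455,-0.15822); r₂ = λ·B[:,1] = (+0.15140,+0.98343,+0.09970)
r₃ = r₁×r₂ = (+0.14219,-0.12148,+0.98236); SVD([r₁ r₂ r₃]) → R = UVᵀ:
  R  [+0.97819 +0.15140 +0.14219]
  R  [-0.13455 +0.98343 -0.12148]
  R  [-0.15822 +0.09970 +0.98236]
t = (+0.00149, +0.20884, +0.61637) m
tr R = 2.943982; θ = arccos((tr R − 1)/2) = 0.237236 rad = 13.593°
axis k = ((R−Rᵀ)₃₂, (R−Rᵀ)₁₃, (R−Rᵀ)₂₁) / (2 sinθ) = (+0.470552, +0.639125, -0.608359)
rvec = θ·k = (+0.111632, +0.151624, -0.144325)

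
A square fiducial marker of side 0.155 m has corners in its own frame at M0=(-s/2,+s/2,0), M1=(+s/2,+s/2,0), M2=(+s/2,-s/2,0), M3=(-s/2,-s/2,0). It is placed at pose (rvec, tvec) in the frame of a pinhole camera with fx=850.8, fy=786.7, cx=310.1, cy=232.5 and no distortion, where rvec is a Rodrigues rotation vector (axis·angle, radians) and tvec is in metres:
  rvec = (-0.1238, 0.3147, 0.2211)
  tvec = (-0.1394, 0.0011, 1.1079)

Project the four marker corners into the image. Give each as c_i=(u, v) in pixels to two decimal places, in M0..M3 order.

c0=(136.76, 275.09) c1=(242.35, 299.25) c2=(271.54, 190.08) c3=(165.92, 170.96)

Intrinsics K: fx=850.8, fy=786.7, cx=310.1, cy=232.5
Marker side s = 0.155 m; corners in marker frame (Z=0):
  M0 = (-0.0775, +0.0775, 0)
  M1 = (+0.0775, +0.0775, 0)
  M2 = (+0.0775, -0.0775, 0)
  M3 = (-0.0775, -0.0775, 0)
rvec = (-0.1238, 0.3147, 0.2211), |rvec| = θ = 0.40404 rad = 23.150°
Rodrigues: sinθ=0.39314, 1−cosθ=0.08052; R = I + sinθ·[k]× + (1−cosθ)·[k]×²:
    [+0.92704 -0.23435 +0.29271]
    [+0.19592 +0.96833 +0.15478]
    [-0.31971 -0.08614 +0.94359]
t = (-0.1394, 0.0011, 1.1079) m
M0: Pc = R·M0+t = (-0.22941, +0.06096, +1.12600); u = 850.8·(-0.22941)/1.12600 + 310.1 = 136.7609, v = 786.7·(+0.06096)/1.12600 + 232.5 = 275.0921
M1: Pc = R·M1+t = (-0.08572, +0.09133, +1.07645); u = 850.8·(-0.08572)/1.07645 + 310.1 = 242.3516, v = 786.7·(+0.09133)/1.07645 + 232.5 = 299.2460
M2: Pc = R·M2+t = (-0.04939, -0.05876, +1.08980); u = 850.8·(-0.04939)/1.08980 + 310.1 = 271.5397, v = 786.7·(-0.05876)/1.08980 + 232.5 = 190.0812
M3: Pc = R·M3+t = (-0.19308, -0.08913, +1.13935); u = 850.8·(-0.19308)/1.13935 + 310.1 = 165.9169, v = 786.7·(-0.08913)/1.13935 + 232.5 = 170.9582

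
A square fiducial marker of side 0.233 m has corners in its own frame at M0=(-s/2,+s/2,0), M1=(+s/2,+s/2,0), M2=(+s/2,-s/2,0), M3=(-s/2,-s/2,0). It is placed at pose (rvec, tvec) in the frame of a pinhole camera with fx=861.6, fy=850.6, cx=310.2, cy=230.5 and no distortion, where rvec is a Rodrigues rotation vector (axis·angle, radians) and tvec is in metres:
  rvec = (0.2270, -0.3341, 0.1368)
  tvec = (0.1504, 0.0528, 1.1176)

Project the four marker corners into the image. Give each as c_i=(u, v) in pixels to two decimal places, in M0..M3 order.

Intrinsics K: fx=861.6, fy=850.6, cx=310.2, cy=230.5
Marker side s = 0.233 m; corners in marker frame (Z=0):
  M0 = (-0.1165, +0.1165, 0)
  M1 = (+0.1165, +0.1165, 0)
  M2 = (+0.1165, -0.1165, 0)
  M3 = (-0.1165, -0.1165, 0)
rvec = (0.2270, -0.3341, 0.1368), |rvec| = θ = 0.42646 rad = 24.434°
Rodrigues: sinθ=0.41365, 1−cosθ=0.08956; R = I + sinθ·[k]× + (1−cosθ)·[k]×²:
    [+0.93581 -0.17004 -0.30877]
    [+0.09534 +0.96541 -0.24269]
    [+0.33936 +0.19767 +0.91965]
t = (0.1504, 0.0528, 1.1176) m
M0: Pc = R·M0+t = (+0.02157, +0.15416, +1.10109); u = 861.6·(+0.02157)/1.10109 + 310.2 = 327.0769, v = 850.6·(+0.15416)/1.10109 + 230.5 = 349.5913
M1: Pc = R·M1+t = (+0.23961, +0.17638, +1.18016); u = 861.6·(+0.23961)/1.18016 + 310.2 = 485.1334, v = 850.6·(+0.17638)/1.18016 + 230.5 = 357.6234
M2: Pc = R·M2+t = (+0.27923, -0.04856, +1.13411); u = 861.6·(+0.27923)/1.13411 + 310.2 = 522.3373, v = 850.6·(-0.04856)/1.13411 + 230.5 = 194.0771
M3: Pc = R·M3+t = (+0.06119, -0.07078, +1.05504); u = 861.6·(+0.06119)/1.05504 + 310.2 = 360.1690, v = 850.6·(-0.07078)/1.05504 + 230.5 = 173.4373

c0=(327.08, 349.59) c1=(485.13, 357.62) c2=(522.34, 194.08) c3=(360.17, 173.44)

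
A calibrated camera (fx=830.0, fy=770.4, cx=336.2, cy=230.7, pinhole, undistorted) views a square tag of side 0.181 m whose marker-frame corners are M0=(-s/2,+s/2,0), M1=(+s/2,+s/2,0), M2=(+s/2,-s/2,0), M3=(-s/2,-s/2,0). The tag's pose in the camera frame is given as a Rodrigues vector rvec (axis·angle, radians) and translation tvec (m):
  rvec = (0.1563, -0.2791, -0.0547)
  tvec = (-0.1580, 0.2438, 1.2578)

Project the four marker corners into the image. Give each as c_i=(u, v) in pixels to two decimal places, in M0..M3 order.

c0=(175.27, 440.53) c1=(292.54, 424.51) c2=(287.72, 320.47) c3=(167.46, 332.69)

Intrinsics K: fx=830.0, fy=770.4, cx=336.2, cy=230.7
Marker side s = 0.181 m; corners in marker frame (Z=0):
  M0 = (-0.0905, +0.0905, 0)
  M1 = (+0.0905, +0.0905, 0)
  M2 = (+0.0905, -0.0905, 0)
  M3 = (-0.0905, -0.0905, 0)
rvec = (0.1563, -0.2791, -0.0547), |rvec| = θ = 0.32453 rad = 18.594°
Rodrigues: sinθ=0.31886, 1−cosθ=0.05220; R = I + sinθ·[k]× + (1−cosθ)·[k]×²:
    [+0.95991 +0.03212 -0.27846]
    [-0.07537 +0.98641 -0.14600]
    [+0.26999 +0.16114 +0.94928]
t = (-0.1580, 0.2438, 1.2578) m
M0: Pc = R·M0+t = (-0.24196, +0.33989, +1.24795); u = 830.0·(-0.24196)/1.24795 + 336.2 = 175.2715, v = 770.4·(+0.33989)/1.24795 + 230.7 = 440.5257
M1: Pc = R·M1+t = (-0.06822, +0.32625, +1.29682); u = 830.0·(-0.06822)/1.29682 + 336.2 = 292.5366, v = 770.4·(+0.32625)/1.29682 + 230.7 = 424.5150
M2: Pc = R·M2+t = (-0.07404, +0.14771, +1.26765); u = 830.0·(-0.07404)/1.26765 + 336.2 = 287.7250, v = 770.4·(+0.14771)/1.26765 + 230.7 = 320.4686
M3: Pc = R·M3+t = (-0.24778, +0.16135, +1.21878); u = 830.0·(-0.24778)/1.21878 + 336.2 = 167.4607, v = 770.4·(+0.16135)/1.21878 + 230.7 = 332.6907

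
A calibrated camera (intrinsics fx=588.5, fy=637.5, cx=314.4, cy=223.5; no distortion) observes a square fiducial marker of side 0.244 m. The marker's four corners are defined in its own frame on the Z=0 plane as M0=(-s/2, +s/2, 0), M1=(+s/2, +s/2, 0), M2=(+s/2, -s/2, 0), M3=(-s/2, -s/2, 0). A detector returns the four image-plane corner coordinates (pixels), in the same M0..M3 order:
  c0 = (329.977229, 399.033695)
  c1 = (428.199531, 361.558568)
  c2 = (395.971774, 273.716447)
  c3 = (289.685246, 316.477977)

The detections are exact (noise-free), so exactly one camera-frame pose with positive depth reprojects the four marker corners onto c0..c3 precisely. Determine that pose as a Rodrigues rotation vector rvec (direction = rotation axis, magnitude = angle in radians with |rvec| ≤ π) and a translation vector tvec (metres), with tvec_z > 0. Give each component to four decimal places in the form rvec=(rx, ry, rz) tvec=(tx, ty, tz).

Intrinsics K: fx=588.5, fy=637.5, cx=314.4, cy=223.5
Marker side s = 0.244 m; corners in marker frame (Z=0):
  M0 = (-0.1220, +0.1220, 0)
  M1 = (+0.1220, +0.1220, 0)
  M2 = (+0.1220, -0.1220, 0)
  M3 = (-0.1220, -0.1220, 0)
Detected image corners:
  c0 = (329.977229, 399.033695) px
  c1 = (428.199531, 361.558568) px
  c2 = (395.971774, 273.716447) px
  c3 = (289.685246, 316.477977) px
Planar DLT: solve 8×8 A·h = b for H (H[2,2]=1):
  H  [+386.78082 +276.64798 +361.19624]
  H  [-193.49651 +468.68562 +339.75181]
  H  [-0.08749 +0.35424 +1.00000]
B = K⁻¹H; ‖b₁‖=0.760052, ‖b₂‖=0.760052; λ = 2/(‖b₁‖+‖b₂‖) = 1.315699, sign → tz>0 ⇒ λ=+1.315699
r₁ = λ·B[:,0] = (+0.92622,-0.35899,-0.11511); r₂ = λ·B[:,1] = (+0.36950,+0.80389,+0.46607)
r₃ = r₁×r₂ = (-0.07478,-0.47422,+0.87723); SVD([r₁ r₂ r₃]) → R = UVᵀ:
  R  [+0.92622 +0.36950 -0.07478]
  R  [-0.35899 +0.80389 -0.47422]
  R  [-0.11511 +0.46607 +0.87723]
t = (+0.10462, +0.23993, +1.31570) m
tr R = 2.607336; θ = arccos((tr R − 1)/2) = 0.637363 rad = 36.518°
axis k = ((R−Rᵀ)₃₂, (R−Rᵀ)₁₃, (R−Rᵀ)₂₁) / (2 sinθ) = (+0.790055, +0.033889, -0.612098)
rvec = θ·k = (+0.503552, +0.021600, -0.390129)

rvec=(0.5036, 0.0216, -0.3901) tvec=(0.1046, 0.2399, 1.3157)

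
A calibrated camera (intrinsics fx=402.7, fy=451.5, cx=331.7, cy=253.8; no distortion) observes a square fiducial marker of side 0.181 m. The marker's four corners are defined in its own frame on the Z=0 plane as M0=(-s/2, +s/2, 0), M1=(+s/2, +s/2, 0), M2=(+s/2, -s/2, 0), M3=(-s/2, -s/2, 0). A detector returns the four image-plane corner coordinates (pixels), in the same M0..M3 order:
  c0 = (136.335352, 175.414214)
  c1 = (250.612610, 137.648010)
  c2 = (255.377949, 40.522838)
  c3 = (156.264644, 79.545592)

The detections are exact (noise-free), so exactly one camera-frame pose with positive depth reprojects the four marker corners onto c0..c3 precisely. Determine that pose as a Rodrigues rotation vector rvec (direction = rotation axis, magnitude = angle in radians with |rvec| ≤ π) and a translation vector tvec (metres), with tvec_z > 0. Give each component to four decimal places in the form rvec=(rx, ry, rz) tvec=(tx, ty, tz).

Intrinsics K: fx=402.7, fy=451.5, cx=331.7, cy=253.8
Marker side s = 0.181 m; corners in marker frame (Z=0):
  M0 = (-0.0905, +0.0905, 0)
  M1 = (+0.0905, +0.0905, 0)
  M2 = (+0.0905, -0.0905, 0)
  M3 = (-0.0905, -0.0905, 0)
Detected image corners:
  c0 = (136.335352, 175.414214) px
  c1 = (250.612610, 137.648010) px
  c2 = (255.377949, 40.522838) px
  c3 = (156.264644, 79.545592) px
Planar DLT: solve 8×8 A·h = b for H (H[2,2]=1):
  H  [+505.88134 -235.82015 +198.16712]
  H  [-256.01466 +442.93129 +105.35045]
  H  [-0.40292 -0.83184 +1.00000]
B = K⁻¹H; ‖b₁‖=1.673436, ‖b₂‖=1.673435; λ = 2/(‖b₁‖+‖b₂‖) = 0.597573, sign → tz>0 ⇒ λ=+0.597573
r₁ = λ·B[:,0] = (+0.94901,-0.20350,-0.24077); r₂ = λ·B[:,1] = (+0.05951,+0.86566,-0.49709)
r₃ = r₁×r₂ = (+0.30958,+0.45741,+0.83363); SVD([r₁ r₂ r₃]) → R = UVᵀ:
  R  [+0.94901 +0.05951 +0.30958]
  R  [-0.20350 +0.86566 +0.45741]
  R  [-0.24077 -0.49709 +0.83363]
t = (-0.19815, -0.19648, +0.59757) m
tr R = 2.648292; θ = arccos((tr R − 1)/2) = 0.602103 rad = 34.498°
axis k = ((R−Rᵀ)₃₂, (R−Rᵀ)₁₃, (R−Rᵀ)₂₁) / (2 sinθ) = (-0.842635, +0.485857, -0.232182)
rvec = θ·k = (-0.507353, +0.292536, -0.139798)

rvec=(-0.5074, 0.2925, -0.1398) tvec=(-0.1982, -0.1965, 0.5976)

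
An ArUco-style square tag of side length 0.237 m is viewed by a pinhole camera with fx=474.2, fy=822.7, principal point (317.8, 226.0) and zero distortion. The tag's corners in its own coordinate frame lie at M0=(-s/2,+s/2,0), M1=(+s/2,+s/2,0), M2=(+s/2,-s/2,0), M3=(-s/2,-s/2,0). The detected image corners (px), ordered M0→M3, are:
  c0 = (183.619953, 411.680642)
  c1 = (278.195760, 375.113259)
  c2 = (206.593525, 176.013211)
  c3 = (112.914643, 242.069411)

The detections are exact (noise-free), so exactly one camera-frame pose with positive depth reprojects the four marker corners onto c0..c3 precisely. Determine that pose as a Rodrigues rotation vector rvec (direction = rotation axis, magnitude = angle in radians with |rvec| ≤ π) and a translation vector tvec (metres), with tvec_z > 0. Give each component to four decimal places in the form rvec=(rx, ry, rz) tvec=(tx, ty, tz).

rvec=(0.4516, 0.4352, -0.3933) tvec=(-0.2220, 0.0838, 0.8492)

Intrinsics K: fx=474.2, fy=822.7, cx=317.8, cy=226.0
Marker side s = 0.237 m; corners in marker frame (Z=0):
  M0 = (-0.1185, +0.1185, 0)
  M1 = (+0.1185, +0.1185, 0)
  M2 = (+0.1185, -0.1185, 0)
  M3 = (-0.1185, -0.1185, 0)
Detected image corners:
  c0 = (183.619953, 411.680642) px
  c1 = (278.195760, 375.113259) px
  c2 = (206.593525, 176.013211) px
  c3 = (112.914643, 242.069411) px
Planar DLT: solve 8×8 A·h = b for H (H[2,2]=1):
  H  [+286.52605 +375.94508 +193.80662]
  H  [-384.38810 +890.65372 +307.18381]
  H  [-0.56685 +0.38829 +1.00000]
B = K⁻¹H; ‖b₁‖=1.177646, ‖b₂‖=1.177646; λ = 2/(‖b₁‖+‖b₂‖) = 0.849152, sign → tz>0 ⇒ λ=+0.849152
r₁ = λ·B[:,0] = (+0.83567,-0.26452,-0.48134); r₂ = λ·B[:,1] = (+0.45224,+0.82872,+0.32972)
r₃ = r₁×r₂ = (+0.31168,-0.49321,+0.81216); SVD([r₁ r₂ r₃]) → R = UVᵀ:
  R  [+0.83567 +0.45224 +0.31168]
  R  [-0.26452 +0.82872 -0.49321]
  R  [-0.48134 +0.32972 +0.81216]
t = (-0.22204, +0.08379, +0.84915) m
tr R = 2.476540; θ = arccos((tr R − 1)/2) = 0.740294 rad = 42.416°
axis k = ((R−Rᵀ)₃₂, (R−Rᵀ)₁₃, (R−Rᵀ)₂₁) / (2 sinθ) = (+0.610026, +0.587850, -0.531320)
rvec = θ·k = (+0.451599, +0.435182, -0.393333)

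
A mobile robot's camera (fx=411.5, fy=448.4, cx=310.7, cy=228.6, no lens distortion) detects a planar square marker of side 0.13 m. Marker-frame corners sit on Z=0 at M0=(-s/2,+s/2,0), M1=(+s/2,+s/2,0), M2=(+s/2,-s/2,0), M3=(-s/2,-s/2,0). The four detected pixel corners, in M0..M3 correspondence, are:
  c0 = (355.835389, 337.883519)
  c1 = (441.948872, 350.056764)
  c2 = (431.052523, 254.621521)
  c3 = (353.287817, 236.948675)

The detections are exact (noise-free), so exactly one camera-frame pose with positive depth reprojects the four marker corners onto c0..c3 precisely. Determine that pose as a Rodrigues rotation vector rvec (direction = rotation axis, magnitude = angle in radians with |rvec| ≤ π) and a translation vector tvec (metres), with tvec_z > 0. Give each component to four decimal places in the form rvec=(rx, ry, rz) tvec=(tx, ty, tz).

rvec=(-0.4782, -0.3642, 0.1155) tvec=(0.1184, 0.0806, 0.5658)

Intrinsics K: fx=411.5, fy=448.4, cx=310.7, cy=228.6
Marker side s = 0.13 m; corners in marker frame (Z=0):
  M0 = (-0.0650, +0.0650, 0)
  M1 = (+0.0650, +0.0650, 0)
  M2 = (+0.0650, -0.0650, 0)
  M3 = (-0.0650, -0.0650, 0)
Detected image corners:
  c0 = (355.835389, 337.883519) px
  c1 = (441.948872, 350.056764) px
  c2 = (431.052523, 254.621521) px
  c3 = (353.287817, 236.948675) px
Planar DLT: solve 8×8 A·h = b for H (H[2,2]=1):
  H  [+848.85454 -275.20674 +396.83307]
  H  [+280.16068 +509.91517 +292.50092]
  H  [+0.55693 -0.82946 +1.00000]
B = K⁻¹H; ‖b₁‖=1.767367, ‖b₂‖=1.767367; λ = 2/(‖b₁‖+‖b₂‖) = 0.565814, sign → tz>0 ⇒ λ=+0.565814
r₁ = λ·B[:,0] = (+0.92925,+0.19287,+0.31512); r₂ = λ·B[:,1] = (-0.02405,+0.88270,-0.46932)
r₃ = r₁×r₂ = (-0.36867,+0.42853,+0.82489); SVD([r₁ r₂ r₃]) → R = UVᵀ:
  R  [+0.92925 -0.02405 -0.36867]
  R  [+0.19287 +0.88270 +0.42853]
  R  [+0.31512 -0.46932 +0.82489]
t = (+0.11843, +0.08063, +0.56581) m
tr R = 2.636835; θ = arccos((tr R − 1)/2) = 0.612144 rad = 35.073°
axis k = ((R−Rᵀ)₃₂, (R−Rᵀ)₁₃, (R−Rᵀ)₂₁) / (2 sinθ) = (-0.781252, -0.594994, +0.188752)
rvec = θ·k = (-0.478239, -0.364222, +0.115543)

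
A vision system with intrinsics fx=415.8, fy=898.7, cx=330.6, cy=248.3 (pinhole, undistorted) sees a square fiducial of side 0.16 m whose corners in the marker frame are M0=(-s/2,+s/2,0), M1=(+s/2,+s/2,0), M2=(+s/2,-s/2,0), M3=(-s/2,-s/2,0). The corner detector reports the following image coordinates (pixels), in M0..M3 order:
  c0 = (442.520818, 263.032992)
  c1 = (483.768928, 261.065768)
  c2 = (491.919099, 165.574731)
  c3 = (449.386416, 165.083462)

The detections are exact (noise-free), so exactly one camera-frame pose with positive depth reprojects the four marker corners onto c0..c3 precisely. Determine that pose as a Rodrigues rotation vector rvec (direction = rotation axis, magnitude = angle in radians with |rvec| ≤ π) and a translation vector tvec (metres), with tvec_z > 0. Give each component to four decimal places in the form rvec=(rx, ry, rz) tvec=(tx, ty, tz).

Intrinsics K: fx=415.8, fy=898.7, cx=330.6, cy=248.3
Marker side s = 0.16 m; corners in marker frame (Z=0):
  M0 = (-0.0800, +0.0800, 0)
  M1 = (+0.0800, +0.0800, 0)
  M2 = (+0.0800, -0.0800, 0)
  M3 = (-0.0800, -0.0800, 0)
Detected image corners:
  c0 = (442.520818, 263.032992) px
  c1 = (483.768928, 261.065768) px
  c2 = (491.919099, 165.574731) px
  c3 = (449.386416, 165.083462) px
Planar DLT: solve 8×8 A·h = b for H (H[2,2]=1):
  H  [+336.70389 +55.94331 +467.10163]
  H  [+29.55955 +651.50691 +214.53731]
  H  [+0.16055 +0.22043 +1.00000]
B = K⁻¹H; ‖b₁‖=0.700856, ‖b₂‖=0.700856; λ = 2/(‖b₁‖+‖b₂‖) = 1.426827, sign → tz>0 ⇒ λ=+1.426827
r₁ = λ·B[:,0] = (+0.97327,-0.01636,+0.22907); r₂ = λ·B[:,1] = (-0.05810,+0.94747,+0.31452)
r₃ = r₁×r₂ = (-0.22219,-0.31942,+0.92120); SVD([r₁ r₂ r₃]) → R = UVᵀ:
  R  [+0.97327 -0.05810 -0.22219]
  R  [-0.01636 +0.94747 -0.31942]
  R  [+0.22907 +0.31452 +0.92120]
t = (+0.46841, -0.05360, +1.42683) m
tr R = 2.841940; θ = arccos((tr R − 1)/2) = 0.400233 rad = 22.932°
axis k = ((R−Rᵀ)₃₂, (R−Rᵀ)₁₃, (R−Rᵀ)₂₁) / (2 sinθ) = (+0.813506, -0.579085, +0.053563)
rvec = θ·k = (+0.325592, -0.231769, +0.021438)

rvec=(0.3256, -0.2318, 0.0214) tvec=(0.4684, -0.0536, 1.4268)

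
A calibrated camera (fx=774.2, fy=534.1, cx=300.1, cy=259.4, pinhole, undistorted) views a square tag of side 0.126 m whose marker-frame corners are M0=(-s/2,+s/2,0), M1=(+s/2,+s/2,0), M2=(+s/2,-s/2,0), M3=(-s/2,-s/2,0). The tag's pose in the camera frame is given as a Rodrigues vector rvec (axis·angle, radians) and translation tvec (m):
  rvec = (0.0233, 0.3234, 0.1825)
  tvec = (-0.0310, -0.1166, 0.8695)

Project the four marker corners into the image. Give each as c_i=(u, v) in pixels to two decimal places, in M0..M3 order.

c0=(212.75, 219.83) c1=(315.26, 232.36) c2=(335.50, 153.98) c3=(231.33, 144.86)

Intrinsics K: fx=774.2, fy=534.1, cx=300.1, cy=259.4
Marker side s = 0.126 m; corners in marker frame (Z=0):
  M0 = (-0.0630, +0.0630, 0)
  M1 = (+0.0630, +0.0630, 0)
  M2 = (+0.0630, -0.0630, 0)
  M3 = (-0.0630, -0.0630, 0)
rvec = (0.0233, 0.3234, 0.1825), |rvec| = θ = 0.37207 rad = 21.318°
Rodrigues: sinθ=0.36355, 1−cosθ=0.06842; R = I + sinθ·[k]× + (1−cosθ)·[k]×²:
    [+0.93184 -0.17459 +0.31809]
    [+0.18204 +0.98327 +0.00641]
    [-0.31389 +0.05194 +0.94804]
t = (-0.0310, -0.1166, 0.8695) m
M0: Pc = R·M0+t = (-0.10071, -0.06612, +0.89255); u = 774.2·(-0.10071)/0.89255 + 300.1 = 212.7474, v = 534.1·(-0.06612)/0.89255 + 259.4 = 219.8322
M1: Pc = R·M1+t = (+0.01671, -0.04319, +0.85300); u = 774.2·(+0.01671)/0.85300 + 300.1 = 315.2635, v = 534.1·(-0.04319)/0.85300 + 259.4 = 232.3597
M2: Pc = R·M2+t = (+0.03871, -0.16708, +0.84645); u = 774.2·(+0.03871)/0.84645 + 300.1 = 335.5017, v = 534.1·(-0.16708)/0.84645 + 259.4 = 153.9766
M3: Pc = R·M3+t = (-0.07871, -0.19001, +0.88600); u = 774.2·(-0.07871)/0.88600 + 300.1 = 231.3250, v = 534.1·(-0.19001)/0.88600 + 259.4 = 144.8554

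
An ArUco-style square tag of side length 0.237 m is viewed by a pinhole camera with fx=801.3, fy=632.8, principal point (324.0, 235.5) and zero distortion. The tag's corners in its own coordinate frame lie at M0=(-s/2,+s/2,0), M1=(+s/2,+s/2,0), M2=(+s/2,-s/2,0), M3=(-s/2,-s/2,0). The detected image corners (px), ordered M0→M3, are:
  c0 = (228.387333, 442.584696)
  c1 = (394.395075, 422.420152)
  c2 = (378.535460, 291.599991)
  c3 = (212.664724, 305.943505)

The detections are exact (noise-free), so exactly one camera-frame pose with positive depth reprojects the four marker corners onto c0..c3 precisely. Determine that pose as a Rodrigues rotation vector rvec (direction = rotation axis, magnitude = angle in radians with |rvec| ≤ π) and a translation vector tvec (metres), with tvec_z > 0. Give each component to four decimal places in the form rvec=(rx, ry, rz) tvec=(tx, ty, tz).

Intrinsics K: fx=801.3, fy=632.8, cx=324.0, cy=235.5
Marker side s = 0.237 m; corners in marker frame (Z=0):
  M0 = (-0.1185, +0.1185, 0)
  M1 = (+0.1185, +0.1185, 0)
  M2 = (+0.1185, -0.1185, 0)
  M3 = (-0.1185, -0.1185, 0)
Detected image corners:
  c0 = (228.387333, 442.584696) px
  c1 = (394.395075, 422.420152) px
  c2 = (378.535460, 291.599991) px
  c3 = (212.664724, 305.943505) px
Planar DLT: solve 8×8 A·h = b for H (H[2,2]=1):
  H  [+755.09479 +60.35083 +305.25576]
  H  [-6.59472 +556.42976 +365.28798]
  H  [+0.18099 -0.02071 +1.00000]
B = K⁻¹H; ‖b₁‖=0.891200, ‖b₂‖=0.891200; λ = 2/(‖b₁‖+‖b₂‖) = 1.122083, sign → tz>0 ⇒ λ=+1.122083
r₁ = λ·B[:,0] = (+0.97526,-0.08727,+0.20309); r₂ = λ·B[:,1] = (+0.09391,+0.99531,-0.02324)
r₃ = r₁×r₂ = (-0.20011,+0.04173,+0.97889); SVD([r₁ r₂ r₃]) → R = UVᵀ:
  R  [+0.97526 +0.09391 -0.20011]
  R  [-0.08727 +0.99531 +0.04173]
  R  [+0.20309 -0.02324 +0.97889]
t = (-0.02625, +0.23014, +1.12208) m
tr R = 2.949459; θ = arccos((tr R − 1)/2) = 0.225290 rad = 12.908°
axis k = ((R−Rᵀ)₃₂, (R−Rᵀ)₁₃, (R−Rᵀ)₂₁) / (2 sinθ) = (-0.145411, -0.902444, -0.405524)
rvec = θ·k = (-0.032760, -0.203312, -0.091361)

rvec=(-0.0328, -0.2033, -0.0914) tvec=(-0.0262, 0.2301, 1.1221)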